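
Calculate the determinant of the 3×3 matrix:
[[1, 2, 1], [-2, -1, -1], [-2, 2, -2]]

Expansion along first row:
det = 1·det([[-1,-1],[2,-2]]) - 2·det([[-2,-1],[-2,-2]]) + 1·det([[-2,-1],[-2,2]])
    = 1·(-1·-2 - -1·2) - 2·(-2·-2 - -1·-2) + 1·(-2·2 - -1·-2)
    = 1·4 - 2·2 + 1·-6
    = 4 + -4 + -6 = -6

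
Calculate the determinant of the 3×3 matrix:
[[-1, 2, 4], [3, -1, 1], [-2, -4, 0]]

Expansion along first row:
det = -1·det([[-1,1],[-4,0]]) - 2·det([[3,1],[-2,0]]) + 4·det([[3,-1],[-2,-4]])
    = -1·(-1·0 - 1·-4) - 2·(3·0 - 1·-2) + 4·(3·-4 - -1·-2)
    = -1·4 - 2·2 + 4·-14
    = -4 + -4 + -56 = -64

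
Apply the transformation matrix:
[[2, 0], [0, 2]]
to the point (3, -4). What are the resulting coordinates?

Matrix multiplication:
[[2, 0], [0, 2]] × [3, -4]ᵀ
= [(2)(3) + (0)(-4), (0)(3) + (2)(-4)]ᵀ
= [6, -8]ᵀ
Result: (6, -8)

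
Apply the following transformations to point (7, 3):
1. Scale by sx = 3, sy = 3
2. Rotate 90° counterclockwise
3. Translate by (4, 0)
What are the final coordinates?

Step 1: Scale → (21, 9)
Step 2: Rotate 90° → (-9, 21)
Step 3: Translate → (-5, 21)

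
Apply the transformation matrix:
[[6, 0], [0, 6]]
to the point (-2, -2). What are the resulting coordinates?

Matrix multiplication:
[[6, 0], [0, 6]] × [-2, -2]ᵀ
= [(6)(-2) + (0)(-2), (0)(-2) + (6)(-2)]ᵀ
= [-12, -12]ᵀ
Result: (-12, -12)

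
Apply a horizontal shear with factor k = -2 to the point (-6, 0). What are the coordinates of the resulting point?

Shear matrix for horizontal shear with factor k = -2:
[[1, -2], [0, 1]]
Result: (-6, 0) → (-6, 0)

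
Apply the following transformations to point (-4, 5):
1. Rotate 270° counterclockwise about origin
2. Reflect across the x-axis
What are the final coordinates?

Step 1: Rotate 270° → (5, 4)
Step 2: Reflect across x-axis → (5, -4)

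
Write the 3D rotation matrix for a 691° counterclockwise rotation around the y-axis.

Rotation matrix for counterclockwise 691° around y-axis:
cos(691°) = 0.8746, sin(691°) = -0.4848
Result: [[0.8746, 0, -0.4848], [0, 1, 0], [0.4848, 0, 0.8746]]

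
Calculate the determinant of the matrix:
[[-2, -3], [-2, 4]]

For a 2×2 matrix [[a, b], [c, d]], det = ad - bc
det = (-2)(4) - (-3)(-2) = -8 - 6 = -14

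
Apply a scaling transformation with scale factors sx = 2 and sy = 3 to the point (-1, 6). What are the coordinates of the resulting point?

Scaling matrix:
[[2, 0], [0, 3]]
Result: (-1 × 2, 6 × 3) = (-2, 18)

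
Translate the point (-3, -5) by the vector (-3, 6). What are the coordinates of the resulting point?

Translation by (-3, 6) (homogeneous matrix [[1, 0, -3], [0, 1, 6], [0, 0, 1]]):
x' = -3 + -3 = -6
y' = -5 + 6 = 1
Result: (-6, 1)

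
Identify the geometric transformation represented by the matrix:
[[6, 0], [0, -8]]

This matrix represents: non-uniform scaling by sx = 6, sy = -8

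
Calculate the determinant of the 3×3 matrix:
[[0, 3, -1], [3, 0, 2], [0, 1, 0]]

Expansion along first row:
det = 0·det([[0,2],[1,0]]) - 3·det([[3,2],[0,0]]) + -1·det([[3,0],[0,1]])
    = 0·(0·0 - 2·1) - 3·(3·0 - 2·0) + -1·(3·1 - 0·0)
    = 0·-2 - 3·0 + -1·3
    = 0 + 0 + -3 = -3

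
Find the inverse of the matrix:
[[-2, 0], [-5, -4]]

For [[a,b],[c,d]], inverse = (1/det)·[[d,-b],[-c,a]]
det = (-2)(-4) - (0)(-5) = 8 - 0 = 8
Inverse = (1/8)·[[-4, 0], [5, -2]]
= [[-1/2, 0], [5/8, -1/4]]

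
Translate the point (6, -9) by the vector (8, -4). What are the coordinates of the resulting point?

Translation by (8, -4) (homogeneous matrix [[1, 0, 8], [0, 1, -4], [0, 0, 1]]):
x' = 6 + 8 = 14
y' = -9 + -4 = -13
Result: (14, -13)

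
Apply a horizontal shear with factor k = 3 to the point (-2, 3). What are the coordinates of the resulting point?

Shear matrix for horizontal shear with factor k = 3:
[[1, 3], [0, 1]]
Result: (-2, 3) → (7, 3)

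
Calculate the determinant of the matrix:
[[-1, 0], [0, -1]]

For a 2×2 matrix [[a, b], [c, d]], det = ad - bc
det = (-1)(-1) - (0)(0) = 1 - 0 = 1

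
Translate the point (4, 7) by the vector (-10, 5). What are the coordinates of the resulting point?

Translation by (-10, 5) (homogeneous matrix [[1, 0, -10], [0, 1, 5], [0, 0, 1]]):
x' = 4 + -10 = -6
y' = 7 + 5 = 12
Result: (-6, 12)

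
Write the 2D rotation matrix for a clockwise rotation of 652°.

Rotation matrix formula: [[cos θ, -sin θ], [sin θ, cos θ]]
A clockwise rotation by 652° is equivalent to a counterclockwise rotation by -652°.
For θ = -652°:
cos(-652°) = 0.3746
sin(-652°) = 0.9272
Result: [[0.3746, -0.9272], [0.9272, 0.3746]]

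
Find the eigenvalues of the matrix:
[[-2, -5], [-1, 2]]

Characteristic equation: det(A - λI) = 0
λ² - (trace)λ + (det) = 0
trace = -2 + 2 = 0, det = (-2)(2) - (-5)(-1) = -9
λ² - (0)λ + (-9) = 0
λ = (0 ± √((0)² - 4·(-9))) / 2 = (0 ± √36) / 2
Solving: λ = -3, 3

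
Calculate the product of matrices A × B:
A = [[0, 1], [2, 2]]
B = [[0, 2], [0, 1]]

Matrix multiplication:
C[0][0] = 0×0 + 1×0 = 0
C[0][1] = 0×2 + 1×1 = 1
C[1][0] = 2×0 + 2×0 = 0
C[1][1] = 2×2 + 2×1 = 6
Result: [[0, 1], [0, 6]]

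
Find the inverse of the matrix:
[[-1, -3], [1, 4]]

For [[a,b],[c,d]], inverse = (1/det)·[[d,-b],[-c,a]]
det = (-1)(4) - (-3)(1) = -4 - -3 = -1
Inverse = (1/-1)·[[4, 3], [-1, -1]]
= [[-4, -3], [1, 1]]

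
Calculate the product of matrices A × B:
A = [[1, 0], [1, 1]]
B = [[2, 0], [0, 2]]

Matrix multiplication:
C[0][0] = 1×2 + 0×0 = 2
C[0][1] = 1×0 + 0×2 = 0
C[1][0] = 1×2 + 1×0 = 2
C[1][1] = 1×0 + 1×2 = 2
Result: [[2, 0], [2, 2]]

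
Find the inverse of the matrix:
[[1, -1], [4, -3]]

For [[a,b],[c,d]], inverse = (1/det)·[[d,-b],[-c,a]]
det = (1)(-3) - (-1)(4) = -3 - -4 = 1
Inverse = [[-3, 1], [-4, 1]]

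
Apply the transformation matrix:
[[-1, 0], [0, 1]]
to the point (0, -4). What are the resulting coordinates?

Matrix multiplication:
[[-1, 0], [0, 1]] × [0, -4]ᵀ
= [(-1)(0) + (0)(-4), (0)(0) + (1)(-4)]ᵀ
= [0, -4]ᵀ
Result: (0, -4)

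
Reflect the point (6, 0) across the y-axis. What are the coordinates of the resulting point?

Reflection across y-axis: (6, 0) → (-6, 0)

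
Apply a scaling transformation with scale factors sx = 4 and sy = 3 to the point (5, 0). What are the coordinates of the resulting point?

Scaling matrix:
[[4, 0], [0, 3]]
Result: (5 × 4, 0 × 3) = (20, 0)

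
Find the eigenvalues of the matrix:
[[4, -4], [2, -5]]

Characteristic equation: det(A - λI) = 0
λ² - (trace)λ + (det) = 0
trace = 4 + -5 = -1, det = (4)(-5) - (-4)(2) = -12
λ² - (-1)λ + (-12) = 0
λ = (-1 ± √((-1)² - 4·(-12))) / 2 = (-1 ± √49) / 2
Solving: λ = -4, 3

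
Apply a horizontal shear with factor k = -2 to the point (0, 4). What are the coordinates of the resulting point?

Shear matrix for horizontal shear with factor k = -2:
[[1, -2], [0, 1]]
Result: (0, 4) → (-8, 4)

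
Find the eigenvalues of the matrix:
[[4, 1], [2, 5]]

Characteristic equation: det(A - λI) = 0
λ² - (trace)λ + (det) = 0
trace = 4 + 5 = 9, det = (4)(5) - (1)(2) = 18
λ² - (9)λ + (18) = 0
λ = (9 ± √((9)² - 4·(18))) / 2 = (9 ± √9) / 2
Solving: λ = 3, 6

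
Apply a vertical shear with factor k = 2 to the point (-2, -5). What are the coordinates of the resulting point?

Shear matrix for vertical shear with factor k = 2:
[[1, 0], [2, 1]]
Result: (-2, -5) → (-2, -9)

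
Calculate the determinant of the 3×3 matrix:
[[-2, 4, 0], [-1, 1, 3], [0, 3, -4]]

Expansion along first row:
det = -2·det([[1,3],[3,-4]]) - 4·det([[-1,3],[0,-4]]) + 0·det([[-1,1],[0,3]])
    = -2·(1·-4 - 3·3) - 4·(-1·-4 - 3·0) + 0·(-1·3 - 1·0)
    = -2·-13 - 4·4 + 0·-3
    = 26 + -16 + 0 = 10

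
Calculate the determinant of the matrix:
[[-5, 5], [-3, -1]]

For a 2×2 matrix [[a, b], [c, d]], det = ad - bc
det = (-5)(-1) - (5)(-3) = 5 - -15 = 20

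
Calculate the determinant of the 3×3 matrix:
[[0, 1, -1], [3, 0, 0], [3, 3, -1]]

Expansion along first row:
det = 0·det([[0,0],[3,-1]]) - 1·det([[3,0],[3,-1]]) + -1·det([[3,0],[3,3]])
    = 0·(0·-1 - 0·3) - 1·(3·-1 - 0·3) + -1·(3·3 - 0·3)
    = 0·0 - 1·-3 + -1·9
    = 0 + 3 + -9 = -6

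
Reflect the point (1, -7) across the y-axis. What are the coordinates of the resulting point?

Reflection across y-axis: (1, -7) → (-1, -7)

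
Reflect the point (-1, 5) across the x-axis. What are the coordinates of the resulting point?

Reflection across x-axis: (-1, 5) → (-1, -5)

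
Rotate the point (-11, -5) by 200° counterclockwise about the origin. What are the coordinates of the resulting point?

Rotation matrix for 200°: [[cos 200°, -sin 200°], [sin 200°, cos 200°]] ≈ [[-0.939693, 0.342020], [-0.342020, -0.939693]]
[[-0.939693, 0.342020], [-0.342020, -0.939693]] × [-11, -5]ᵀ ≈ [8.6265, 8.4607]ᵀ
Result: (8.6265, 8.4607)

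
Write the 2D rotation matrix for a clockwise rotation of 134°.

Rotation matrix formula: [[cos θ, -sin θ], [sin θ, cos θ]]
A clockwise rotation by 134° is equivalent to a counterclockwise rotation by -134°.
For θ = -134°:
cos(-134°) = -0.6947
sin(-134°) = -0.7193
Result: [[-0.6947, 0.7193], [-0.7193, -0.6947]]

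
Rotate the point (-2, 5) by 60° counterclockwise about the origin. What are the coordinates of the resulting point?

Rotation matrix for 60°: [[cos 60°, -sin 60°], [sin 60°, cos 60°]] ≈ [[0.500000, -0.866025], [0.866025, 0.500000]]
[[0.500000, -0.866025], [0.866025, 0.500000]] × [-2, 5]ᵀ ≈ [-5.3301, 0.7679]ᵀ
Result: (-5.3301, 0.7679)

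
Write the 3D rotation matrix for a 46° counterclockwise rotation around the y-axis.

Rotation matrix for counterclockwise 46° around y-axis:
cos(46°) = 0.6947, sin(46°) = 0.7193
Result: [[0.6947, 0, 0.7193], [0, 1, 0], [-0.7193, 0, 0.6947]]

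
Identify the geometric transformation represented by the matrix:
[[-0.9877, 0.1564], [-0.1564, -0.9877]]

This matrix represents: rotation by 189° counterclockwise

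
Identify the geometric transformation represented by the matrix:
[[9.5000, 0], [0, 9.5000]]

This matrix represents: uniform scaling by factor 9.5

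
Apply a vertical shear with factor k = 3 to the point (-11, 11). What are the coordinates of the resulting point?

Shear matrix for vertical shear with factor k = 3:
[[1, 0], [3, 1]]
Result: (-11, 11) → (-11, -22)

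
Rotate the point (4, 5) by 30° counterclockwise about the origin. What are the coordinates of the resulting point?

Rotation matrix for 30°: [[cos 30°, -sin 30°], [sin 30°, cos 30°]] ≈ [[0.866025, -0.500000], [0.500000, 0.866025]]
[[0.866025, -0.500000], [0.500000, 0.866025]] × [4, 5]ᵀ ≈ [0.9641, 6.3301]ᵀ
Result: (0.9641, 6.3301)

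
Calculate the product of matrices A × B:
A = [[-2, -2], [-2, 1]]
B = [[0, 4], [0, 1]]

Matrix multiplication:
C[0][0] = -2×0 + -2×0 = 0
C[0][1] = -2×4 + -2×1 = -10
C[1][0] = -2×0 + 1×0 = 0
C[1][1] = -2×4 + 1×1 = -7
Result: [[0, -10], [0, -7]]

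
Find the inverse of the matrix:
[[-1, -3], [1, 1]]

For [[a,b],[c,d]], inverse = (1/det)·[[d,-b],[-c,a]]
det = (-1)(1) - (-3)(1) = -1 - -3 = 2
Inverse = (1/2)·[[1, 3], [-1, -1]]
= [[1/2, 3/2], [-1/2, -1/2]]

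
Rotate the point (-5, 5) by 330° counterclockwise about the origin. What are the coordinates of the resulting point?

Rotation matrix for 330°: [[cos 330°, -sin 330°], [sin 330°, cos 330°]] ≈ [[0.866025, 0.500000], [-0.500000, 0.866025]]
[[0.866025, 0.500000], [-0.500000, 0.866025]] × [-5, 5]ᵀ ≈ [-1.8301, 6.8301]ᵀ
Result: (-1.8301, 6.8301)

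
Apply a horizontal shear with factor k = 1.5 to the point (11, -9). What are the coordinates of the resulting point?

Shear matrix for horizontal shear with factor k = 1.5:
[[1, 1.50], [0, 1]]
Result: (11, -9) → (-2.5, -9)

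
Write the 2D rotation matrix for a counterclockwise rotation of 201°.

Rotation matrix formula: [[cos θ, -sin θ], [sin θ, cos θ]]
For θ = 201°:
cos(201°) = -0.9336
sin(201°) = -0.3584
Result: [[-0.9336, 0.3584], [-0.3584, -0.9336]]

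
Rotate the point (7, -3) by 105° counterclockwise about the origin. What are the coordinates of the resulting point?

Rotation matrix for 105°: [[cos 105°, -sin 105°], [sin 105°, cos 105°]] ≈ [[-0.258819, -0.965926], [0.965926, -0.258819]]
[[-0.258819, -0.965926], [0.965926, -0.258819]] × [7, -3]ᵀ ≈ [1.0860, 7.5379]ᵀ
Result: (1.0860, 7.5379)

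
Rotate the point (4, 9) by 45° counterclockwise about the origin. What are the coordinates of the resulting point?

Rotation matrix for 45°: [[cos 45°, -sin 45°], [sin 45°, cos 45°]] ≈ [[0.707107, -0.707107], [0.707107, 0.707107]]
[[0.707107, -0.707107], [0.707107, 0.707107]] × [4, 9]ᵀ ≈ [-3.5355, 9.1924]ᵀ
Result: (-3.5355, 9.1924)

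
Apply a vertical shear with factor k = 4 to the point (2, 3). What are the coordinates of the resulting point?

Shear matrix for vertical shear with factor k = 4:
[[1, 0], [4, 1]]
Result: (2, 3) → (2, 11)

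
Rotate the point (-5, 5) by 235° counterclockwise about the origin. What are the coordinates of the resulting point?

Rotation matrix for 235°: [[cos 235°, -sin 235°], [sin 235°, cos 235°]] ≈ [[-0.573576, 0.819152], [-0.819152, -0.573576]]
[[-0.573576, 0.819152], [-0.819152, -0.573576]] × [-5, 5]ᵀ ≈ [6.9636, 1.2279]ᵀ
Result: (6.9636, 1.2279)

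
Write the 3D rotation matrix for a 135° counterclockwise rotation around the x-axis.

Rotation matrix for counterclockwise 135° around x-axis:
cos(135°) = -√2/2, sin(135°) = √2/2
Result: [[1, 0, 0], [0, -√2/2, -√2/2], [0, √2/2, -√2/2]]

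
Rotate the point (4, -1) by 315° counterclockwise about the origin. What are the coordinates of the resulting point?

Rotation matrix for 315°: [[cos 315°, -sin 315°], [sin 315°, cos 315°]] ≈ [[0.707107, 0.707107], [-0.707107, 0.707107]]
[[0.707107, 0.707107], [-0.707107, 0.707107]] × [4, -1]ᵀ ≈ [2.1213, -3.5355]ᵀ
Result: (2.1213, -3.5355)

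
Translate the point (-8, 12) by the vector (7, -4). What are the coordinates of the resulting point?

Translation by (7, -4) (homogeneous matrix [[1, 0, 7], [0, 1, -4], [0, 0, 1]]):
x' = -8 + 7 = -1
y' = 12 + -4 = 8
Result: (-1, 8)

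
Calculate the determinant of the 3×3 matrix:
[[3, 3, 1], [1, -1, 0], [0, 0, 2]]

Expansion along first row:
det = 3·det([[-1,0],[0,2]]) - 3·det([[1,0],[0,2]]) + 1·det([[1,-1],[0,0]])
    = 3·(-1·2 - 0·0) - 3·(1·2 - 0·0) + 1·(1·0 - -1·0)
    = 3·-2 - 3·2 + 1·0
    = -6 + -6 + 0 = -12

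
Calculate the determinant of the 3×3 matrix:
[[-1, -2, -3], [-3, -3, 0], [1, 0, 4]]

Expansion along first row:
det = -1·det([[-3,0],[0,4]]) - -2·det([[-3,0],[1,4]]) + -3·det([[-3,-3],[1,0]])
    = -1·(-3·4 - 0·0) - -2·(-3·4 - 0·1) + -3·(-3·0 - -3·1)
    = -1·-12 - -2·-12 + -3·3
    = 12 + -24 + -9 = -21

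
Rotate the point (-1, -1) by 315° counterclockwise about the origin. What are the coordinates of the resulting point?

Rotation matrix for 315°: [[cos 315°, -sin 315°], [sin 315°, cos 315°]] ≈ [[0.707107, 0.707107], [-0.707107, 0.707107]]
[[0.707107, 0.707107], [-0.707107, 0.707107]] × [-1, -1]ᵀ ≈ [-1.4142, 0]ᵀ
Result: (-1.4142, 0)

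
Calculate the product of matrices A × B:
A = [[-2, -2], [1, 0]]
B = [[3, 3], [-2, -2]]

Matrix multiplication:
C[0][0] = -2×3 + -2×-2 = -2
C[0][1] = -2×3 + -2×-2 = -2
C[1][0] = 1×3 + 0×-2 = 3
C[1][1] = 1×3 + 0×-2 = 3
Result: [[-2, -2], [3, 3]]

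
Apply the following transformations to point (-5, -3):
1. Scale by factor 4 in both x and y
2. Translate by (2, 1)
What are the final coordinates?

Step 1: Scale (-5, -3) by 4 → (-20, -12)
Step 2: Translate by (2, 1) → (-18, -11)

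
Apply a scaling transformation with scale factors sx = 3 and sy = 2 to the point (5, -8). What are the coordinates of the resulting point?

Scaling matrix:
[[3, 0], [0, 2]]
Result: (5 × 3, -8 × 2) = (15, -16)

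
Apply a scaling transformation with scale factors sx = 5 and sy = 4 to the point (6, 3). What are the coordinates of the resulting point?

Scaling matrix:
[[5, 0], [0, 4]]
Result: (6 × 5, 3 × 4) = (30, 12)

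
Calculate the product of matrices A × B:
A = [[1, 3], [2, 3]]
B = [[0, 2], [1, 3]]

Matrix multiplication:
C[0][0] = 1×0 + 3×1 = 3
C[0][1] = 1×2 + 3×3 = 11
C[1][0] = 2×0 + 3×1 = 3
C[1][1] = 2×2 + 3×3 = 13
Result: [[3, 11], [3, 13]]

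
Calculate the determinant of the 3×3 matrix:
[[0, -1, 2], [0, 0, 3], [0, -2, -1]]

Expansion along first row:
det = 0·det([[0,3],[-2,-1]]) - -1·det([[0,3],[0,-1]]) + 2·det([[0,0],[0,-2]])
    = 0·(0·-1 - 3·-2) - -1·(0·-1 - 3·0) + 2·(0·-2 - 0·0)
    = 0·6 - -1·0 + 2·0
    = 0 + 0 + 0 = 0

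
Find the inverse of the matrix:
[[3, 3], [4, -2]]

For [[a,b],[c,d]], inverse = (1/det)·[[d,-b],[-c,a]]
det = (3)(-2) - (3)(4) = -6 - 12 = -18
Inverse = (1/-18)·[[-2, -3], [-4, 3]]
= [[1/9, 1/6], [2/9, -1/6]]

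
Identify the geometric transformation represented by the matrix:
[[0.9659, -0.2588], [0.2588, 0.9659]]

This matrix represents: rotation by 15° counterclockwise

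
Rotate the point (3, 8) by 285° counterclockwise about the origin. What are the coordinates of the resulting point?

Rotation matrix for 285°: [[cos 285°, -sin 285°], [sin 285°, cos 285°]] ≈ [[0.258819, 0.965926], [-0.965926, 0.258819]]
[[0.258819, 0.965926], [-0.965926, 0.258819]] × [3, 8]ᵀ ≈ [8.5039, -0.8272]ᵀ
Result: (8.5039, -0.8272)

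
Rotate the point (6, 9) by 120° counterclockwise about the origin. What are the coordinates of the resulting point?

Rotation matrix for 120°: [[cos 120°, -sin 120°], [sin 120°, cos 120°]] ≈ [[-0.500000, -0.866025], [0.866025, -0.500000]]
[[-0.500000, -0.866025], [0.866025, -0.500000]] × [6, 9]ᵀ ≈ [-10.7942, 0.6962]ᵀ
Result: (-10.7942, 0.6962)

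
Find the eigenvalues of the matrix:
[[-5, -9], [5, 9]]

Characteristic equation: det(A - λI) = 0
λ² - (trace)λ + (det) = 0
trace = -5 + 9 = 4, det = (-5)(9) - (-9)(5) = 0
λ² - (4)λ + (0) = 0
λ = (4 ± √((4)² - 4·(0))) / 2 = (4 ± √16) / 2
Solving: λ = 0, 4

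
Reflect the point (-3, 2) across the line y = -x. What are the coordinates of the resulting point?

Reflection across line y = -x: (-3, 2) → (-2, 3)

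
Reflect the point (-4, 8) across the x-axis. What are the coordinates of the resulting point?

Reflection across x-axis: (-4, 8) → (-4, -8)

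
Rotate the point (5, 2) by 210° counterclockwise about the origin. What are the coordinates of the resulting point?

Rotation matrix for 210°: [[cos 210°, -sin 210°], [sin 210°, cos 210°]] ≈ [[-0.866025, 0.500000], [-0.500000, -0.866025]]
[[-0.866025, 0.500000], [-0.500000, -0.866025]] × [5, 2]ᵀ ≈ [-3.3301, -4.2321]ᵀ
Result: (-3.3301, -4.2321)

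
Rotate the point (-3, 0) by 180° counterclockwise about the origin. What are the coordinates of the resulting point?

Rotation matrix for 180°: [[cos 180°, -sin 180°], [sin 180°, cos 180°]] = [[-1, 0], [0, -1]]
[[-1, 0], [0, -1]] × [-3, 0]ᵀ = [3, 0]ᵀ
Result: (3, 0)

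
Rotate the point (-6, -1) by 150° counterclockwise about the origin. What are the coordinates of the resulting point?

Rotation matrix for 150°: [[cos 150°, -sin 150°], [sin 150°, cos 150°]] ≈ [[-0.866025, -0.500000], [0.500000, -0.866025]]
[[-0.866025, -0.500000], [0.500000, -0.866025]] × [-6, -1]ᵀ ≈ [5.6962, -2.1340]ᵀ
Result: (5.6962, -2.1340)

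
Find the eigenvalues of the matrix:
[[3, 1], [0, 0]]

Characteristic equation: det(A - λI) = 0
λ² - (trace)λ + (det) = 0
trace = 3 + 0 = 3, det = (3)(0) - (1)(0) = 0
λ² - (3)λ + (0) = 0
λ = (3 ± √((3)² - 4·(0))) / 2 = (3 ± √9) / 2
Solving: λ = 0, 3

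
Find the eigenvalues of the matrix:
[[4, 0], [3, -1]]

Characteristic equation: det(A - λI) = 0
λ² - (trace)λ + (det) = 0
trace = 4 + -1 = 3, det = (4)(-1) - (0)(3) = -4
λ² - (3)λ + (-4) = 0
λ = (3 ± √((3)² - 4·(-4))) / 2 = (3 ± √25) / 2
Solving: λ = -1, 4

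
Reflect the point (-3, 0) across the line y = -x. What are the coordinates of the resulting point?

Reflection across line y = -x: (-3, 0) → (0, 3)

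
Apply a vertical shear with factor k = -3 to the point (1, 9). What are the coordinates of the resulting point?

Shear matrix for vertical shear with factor k = -3:
[[1, 0], [-3, 1]]
Result: (1, 9) → (1, 6)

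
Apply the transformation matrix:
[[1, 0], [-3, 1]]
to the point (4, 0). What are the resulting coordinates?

Matrix multiplication:
[[1, 0], [-3, 1]] × [4, 0]ᵀ
= [(1)(4) + (0)(0), (-3)(4) + (1)(0)]ᵀ
= [4, -12]ᵀ
Result: (4, -12)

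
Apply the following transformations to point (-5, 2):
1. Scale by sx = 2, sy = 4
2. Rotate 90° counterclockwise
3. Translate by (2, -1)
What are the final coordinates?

Step 1: Scale → (-10, 8)
Step 2: Rotate 90° → (-8, -10)
Step 3: Translate → (-6, -11)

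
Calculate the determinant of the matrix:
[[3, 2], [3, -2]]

For a 2×2 matrix [[a, b], [c, d]], det = ad - bc
det = (3)(-2) - (2)(3) = -6 - 6 = -12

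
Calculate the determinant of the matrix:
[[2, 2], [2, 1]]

For a 2×2 matrix [[a, b], [c, d]], det = ad - bc
det = (2)(1) - (2)(2) = 2 - 4 = -2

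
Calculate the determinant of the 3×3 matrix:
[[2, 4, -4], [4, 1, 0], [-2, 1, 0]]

Expansion along first row:
det = 2·det([[1,0],[1,0]]) - 4·det([[4,0],[-2,0]]) + -4·det([[4,1],[-2,1]])
    = 2·(1·0 - 0·1) - 4·(4·0 - 0·-2) + -4·(4·1 - 1·-2)
    = 2·0 - 4·0 + -4·6
    = 0 + 0 + -24 = -24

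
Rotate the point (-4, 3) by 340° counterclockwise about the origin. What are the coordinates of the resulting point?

Rotation matrix for 340°: [[cos 340°, -sin 340°], [sin 340°, cos 340°]] ≈ [[0.939693, 0.342020], [-0.342020, 0.939693]]
[[0.939693, 0.342020], [-0.342020, 0.939693]] × [-4, 3]ᵀ ≈ [-2.7327, 4.1872]ᵀ
Result: (-2.7327, 4.1872)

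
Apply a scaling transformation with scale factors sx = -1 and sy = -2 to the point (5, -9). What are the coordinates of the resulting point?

Scaling matrix:
[[-1, 0], [0, -2]]
Result: (5 × -1, -9 × -2) = (-5, 18)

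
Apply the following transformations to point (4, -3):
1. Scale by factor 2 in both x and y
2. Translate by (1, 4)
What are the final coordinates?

Step 1: Scale (4, -3) by 2 → (8, -6)
Step 2: Translate by (1, 4) → (9, -2)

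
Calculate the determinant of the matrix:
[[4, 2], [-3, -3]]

For a 2×2 matrix [[a, b], [c, d]], det = ad - bc
det = (4)(-3) - (2)(-3) = -12 - -6 = -6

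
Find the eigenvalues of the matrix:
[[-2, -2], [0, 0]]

Characteristic equation: det(A - λI) = 0
λ² - (trace)λ + (det) = 0
trace = -2 + 0 = -2, det = (-2)(0) - (-2)(0) = 0
λ² - (-2)λ + (0) = 0
λ = (-2 ± √((-2)² - 4·(0))) / 2 = (-2 ± √4) / 2
Solving: λ = -2, 0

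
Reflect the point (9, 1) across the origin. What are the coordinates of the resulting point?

Reflection across origin: (9, 1) → (-9, -1)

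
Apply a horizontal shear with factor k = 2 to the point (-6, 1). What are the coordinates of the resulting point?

Shear matrix for horizontal shear with factor k = 2:
[[1, 2], [0, 1]]
Result: (-6, 1) → (-4, 1)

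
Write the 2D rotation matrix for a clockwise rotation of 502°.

Rotation matrix formula: [[cos θ, -sin θ], [sin θ, cos θ]]
A clockwise rotation by 502° is equivalent to a counterclockwise rotation by -502°.
For θ = -502°:
cos(-502°) = -0.7880
sin(-502°) = -0.6157
Result: [[-0.7880, 0.6157], [-0.6157, -0.7880]]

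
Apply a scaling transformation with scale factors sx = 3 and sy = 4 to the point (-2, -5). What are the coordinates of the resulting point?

Scaling matrix:
[[3, 0], [0, 4]]
Result: (-2 × 3, -5 × 4) = (-6, -20)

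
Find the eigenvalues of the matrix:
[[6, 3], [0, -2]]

Characteristic equation: det(A - λI) = 0
λ² - (trace)λ + (det) = 0
trace = 6 + -2 = 4, det = (6)(-2) - (3)(0) = -12
λ² - (4)λ + (-12) = 0
λ = (4 ± √((4)² - 4·(-12))) / 2 = (4 ± √64) / 2
Solving: λ = -2, 6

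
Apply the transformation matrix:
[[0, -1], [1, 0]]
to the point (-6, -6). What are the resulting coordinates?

Matrix multiplication:
[[0, -1], [1, 0]] × [-6, -6]ᵀ
= [(0)(-6) + (-1)(-6), (1)(-6) + (0)(-6)]ᵀ
= [6, -6]ᵀ
Result: (6, -6)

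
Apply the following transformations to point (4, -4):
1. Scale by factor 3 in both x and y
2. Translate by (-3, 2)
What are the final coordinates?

Step 1: Scale (4, -4) by 3 → (12, -12)
Step 2: Translate by (-3, 2) → (9, -10)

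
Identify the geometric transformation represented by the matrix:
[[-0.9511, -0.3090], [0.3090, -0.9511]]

This matrix represents: rotation by 162° counterclockwise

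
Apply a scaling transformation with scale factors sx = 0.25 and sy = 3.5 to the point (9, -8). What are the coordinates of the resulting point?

Scaling matrix:
[[0.25, 0], [0, 3.50]]
Result: (9 × 0.25, -8 × 3.5) = (2.25, -28)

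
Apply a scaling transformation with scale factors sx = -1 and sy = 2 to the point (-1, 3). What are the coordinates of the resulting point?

Scaling matrix:
[[-1, 0], [0, 2]]
Result: (-1 × -1, 3 × 2) = (1, 6)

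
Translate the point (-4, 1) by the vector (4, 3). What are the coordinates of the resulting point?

Translation by (4, 3) (homogeneous matrix [[1, 0, 4], [0, 1, 3], [0, 0, 1]]):
x' = -4 + 4 = 0
y' = 1 + 3 = 4
Result: (0, 4)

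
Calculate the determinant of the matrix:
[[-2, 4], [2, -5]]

For a 2×2 matrix [[a, b], [c, d]], det = ad - bc
det = (-2)(-5) - (4)(2) = 10 - 8 = 2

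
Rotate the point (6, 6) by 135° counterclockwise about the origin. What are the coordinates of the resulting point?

Rotation matrix for 135°: [[cos 135°, -sin 135°], [sin 135°, cos 135°]] ≈ [[-0.707107, -0.707107], [0.707107, -0.707107]]
[[-0.707107, -0.707107], [0.707107, -0.707107]] × [6, 6]ᵀ ≈ [-8.4853, 0]ᵀ
Result: (-8.4853, 0)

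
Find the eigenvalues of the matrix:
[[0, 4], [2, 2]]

Characteristic equation: det(A - λI) = 0
λ² - (trace)λ + (det) = 0
trace = 0 + 2 = 2, det = (0)(2) - (4)(2) = -8
λ² - (2)λ + (-8) = 0
λ = (2 ± √((2)² - 4·(-8))) / 2 = (2 ± √36) / 2
Solving: λ = -2, 4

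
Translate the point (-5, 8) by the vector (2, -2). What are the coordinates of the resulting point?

Translation by (2, -2) (homogeneous matrix [[1, 0, 2], [0, 1, -2], [0, 0, 1]]):
x' = -5 + 2 = -3
y' = 8 + -2 = 6
Result: (-3, 6)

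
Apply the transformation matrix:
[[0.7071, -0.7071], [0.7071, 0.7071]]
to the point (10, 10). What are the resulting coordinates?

Matrix multiplication:
[[0.7071, -0.7071], [0.7071, 0.7071]] × [10, 10]ᵀ
= [(0.7071)(10) + (-0.7071)(10), (0.7071)(10) + (0.7071)(10)]ᵀ
= [0, 14.1420]ᵀ
Result: (0, 14.1420)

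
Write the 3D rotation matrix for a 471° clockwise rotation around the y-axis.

Rotation matrix for clockwise 471° around y-axis:
A clockwise rotation by 471° is a counterclockwise rotation by -471°.
cos(-471°) = -0.3584, sin(-471°) = -0.9336
Result: [[-0.3584, 0, -0.9336], [0, 1, 0], [0.9336, 0, -0.3584]]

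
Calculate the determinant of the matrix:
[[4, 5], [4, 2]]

For a 2×2 matrix [[a, b], [c, d]], det = ad - bc
det = (4)(2) - (5)(4) = 8 - 20 = -12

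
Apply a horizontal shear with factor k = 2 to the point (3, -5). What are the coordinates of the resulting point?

Shear matrix for horizontal shear with factor k = 2:
[[1, 2], [0, 1]]
Result: (3, -5) → (-7, -5)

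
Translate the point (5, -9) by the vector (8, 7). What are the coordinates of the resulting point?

Translation by (8, 7) (homogeneous matrix [[1, 0, 8], [0, 1, 7], [0, 0, 1]]):
x' = 5 + 8 = 13
y' = -9 + 7 = -2
Result: (13, -2)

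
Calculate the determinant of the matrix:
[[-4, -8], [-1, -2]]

For a 2×2 matrix [[a, b], [c, d]], det = ad - bc
det = (-4)(-2) - (-8)(-1) = 8 - 8 = 0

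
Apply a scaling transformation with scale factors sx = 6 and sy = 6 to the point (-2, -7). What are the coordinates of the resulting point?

Scaling matrix:
[[6, 0], [0, 6]]
Result: (-2 × 6, -7 × 6) = (-12, -42)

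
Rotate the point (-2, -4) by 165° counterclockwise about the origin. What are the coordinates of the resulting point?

Rotation matrix for 165°: [[cos 165°, -sin 165°], [sin 165°, cos 165°]] ≈ [[-0.965926, -0.258819], [0.258819, -0.965926]]
[[-0.965926, -0.258819], [0.258819, -0.965926]] × [-2, -4]ᵀ ≈ [2.9671, 3.3461]ᵀ
Result: (2.9671, 3.3461)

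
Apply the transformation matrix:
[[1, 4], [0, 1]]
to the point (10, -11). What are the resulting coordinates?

Matrix multiplication:
[[1, 4], [0, 1]] × [10, -11]ᵀ
= [(1)(10) + (4)(-11), (0)(10) + (1)(-11)]ᵀ
= [-34, -11]ᵀ
Result: (-34, -11)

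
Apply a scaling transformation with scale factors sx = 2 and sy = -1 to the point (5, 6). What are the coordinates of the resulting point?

Scaling matrix:
[[2, 0], [0, -1]]
Result: (5 × 2, 6 × -1) = (10, -6)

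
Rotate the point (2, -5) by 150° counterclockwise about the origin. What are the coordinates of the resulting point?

Rotation matrix for 150°: [[cos 150°, -sin 150°], [sin 150°, cos 150°]] ≈ [[-0.866025, -0.500000], [0.500000, -0.866025]]
[[-0.866025, -0.500000], [0.500000, -0.866025]] × [2, -5]ᵀ ≈ [0.7679, 5.3301]ᵀ
Result: (0.7679, 5.3301)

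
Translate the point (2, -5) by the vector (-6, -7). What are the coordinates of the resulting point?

Translation by (-6, -7) (homogeneous matrix [[1, 0, -6], [0, 1, -7], [0, 0, 1]]):
x' = 2 + -6 = -4
y' = -5 + -7 = -12
Result: (-4, -12)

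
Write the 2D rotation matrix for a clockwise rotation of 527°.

Rotation matrix formula: [[cos θ, -sin θ], [sin θ, cos θ]]
A clockwise rotation by 527° is equivalent to a counterclockwise rotation by -527°.
For θ = -527°:
cos(-527°) = -0.9744
sin(-527°) = -0.2250
Result: [[-0.9744, 0.2250], [-0.2250, -0.9744]]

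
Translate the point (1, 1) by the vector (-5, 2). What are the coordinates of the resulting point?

Translation by (-5, 2) (homogeneous matrix [[1, 0, -5], [0, 1, 2], [0, 0, 1]]):
x' = 1 + -5 = -4
y' = 1 + 2 = 3
Result: (-4, 3)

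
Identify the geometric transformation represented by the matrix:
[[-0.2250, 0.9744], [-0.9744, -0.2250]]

This matrix represents: rotation by 257° counterclockwise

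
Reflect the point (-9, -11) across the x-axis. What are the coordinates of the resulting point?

Reflection across x-axis: (-9, -11) → (-9, 11)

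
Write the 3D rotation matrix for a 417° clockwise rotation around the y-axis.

Rotation matrix for clockwise 417° around y-axis:
A clockwise rotation by 417° is a counterclockwise rotation by -417°.
cos(-417°) = 0.5446, sin(-417°) = -0.8387
Result: [[0.5446, 0, -0.8387], [0, 1, 0], [0.8387, 0, 0.5446]]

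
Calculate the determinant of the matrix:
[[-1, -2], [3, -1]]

For a 2×2 matrix [[a, b], [c, d]], det = ad - bc
det = (-1)(-1) - (-2)(3) = 1 - -6 = 7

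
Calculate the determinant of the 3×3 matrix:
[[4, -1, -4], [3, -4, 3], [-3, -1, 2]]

Expansion along first row:
det = 4·det([[-4,3],[-1,2]]) - -1·det([[3,3],[-3,2]]) + -4·det([[3,-4],[-3,-1]])
    = 4·(-4·2 - 3·-1) - -1·(3·2 - 3·-3) + -4·(3·-1 - -4·-3)
    = 4·-5 - -1·15 + -4·-15
    = -20 + 15 + 60 = 55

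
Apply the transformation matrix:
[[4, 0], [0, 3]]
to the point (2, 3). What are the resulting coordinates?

Matrix multiplication:
[[4, 0], [0, 3]] × [2, 3]ᵀ
= [(4)(2) + (0)(3), (0)(2) + (3)(3)]ᵀ
= [8, 9]ᵀ
Result: (8, 9)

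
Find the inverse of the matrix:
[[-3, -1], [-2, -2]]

For [[a,b],[c,d]], inverse = (1/det)·[[d,-b],[-c,a]]
det = (-3)(-2) - (-1)(-2) = 6 - 2 = 4
Inverse = (1/4)·[[-2, 1], [2, -3]]
= [[-1/2, 1/4], [1/2, -3/4]]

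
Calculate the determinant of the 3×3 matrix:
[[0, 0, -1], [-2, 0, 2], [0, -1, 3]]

Expansion along first row:
det = 0·det([[0,2],[-1,3]]) - 0·det([[-2,2],[0,3]]) + -1·det([[-2,0],[0,-1]])
    = 0·(0·3 - 2·-1) - 0·(-2·3 - 2·0) + -1·(-2·-1 - 0·0)
    = 0·2 - 0·-6 + -1·2
    = 0 + 0 + -2 = -2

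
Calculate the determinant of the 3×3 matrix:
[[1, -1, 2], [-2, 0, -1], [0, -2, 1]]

Expansion along first row:
det = 1·det([[0,-1],[-2,1]]) - -1·det([[-2,-1],[0,1]]) + 2·det([[-2,0],[0,-2]])
    = 1·(0·1 - -1·-2) - -1·(-2·1 - -1·0) + 2·(-2·-2 - 0·0)
    = 1·-2 - -1·-2 + 2·4
    = -2 + -2 + 8 = 4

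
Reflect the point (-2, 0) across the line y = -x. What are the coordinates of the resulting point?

Reflection across line y = -x: (-2, 0) → (0, 2)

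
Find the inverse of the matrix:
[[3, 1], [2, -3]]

For [[a,b],[c,d]], inverse = (1/det)·[[d,-b],[-c,a]]
det = (3)(-3) - (1)(2) = -9 - 2 = -11
Inverse = (1/-11)·[[-3, -1], [-2, 3]]
= [[3/11, 1/11], [2/11, -3/11]]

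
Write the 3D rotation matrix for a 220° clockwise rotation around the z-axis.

Rotation matrix for clockwise 220° around z-axis:
A clockwise rotation by 220° is a counterclockwise rotation by -220°.
cos(-220°) = -0.7660, sin(-220°) = 0.6428
Result: [[-0.7660, -0.6428, 0], [0.6428, -0.7660, 0], [0, 0, 1]]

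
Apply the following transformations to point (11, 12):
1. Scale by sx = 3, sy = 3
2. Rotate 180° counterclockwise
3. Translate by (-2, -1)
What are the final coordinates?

Step 1: Scale → (33, 36)
Step 2: Rotate 180° → (-33, -36)
Step 3: Translate → (-35, -37)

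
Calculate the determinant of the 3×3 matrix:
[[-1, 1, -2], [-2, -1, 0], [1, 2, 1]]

Expansion along first row:
det = -1·det([[-1,0],[2,1]]) - 1·det([[-2,0],[1,1]]) + -2·det([[-2,-1],[1,2]])
    = -1·(-1·1 - 0·2) - 1·(-2·1 - 0·1) + -2·(-2·2 - -1·1)
    = -1·-1 - 1·-2 + -2·-3
    = 1 + 2 + 6 = 9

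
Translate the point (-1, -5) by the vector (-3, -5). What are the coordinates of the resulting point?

Translation by (-3, -5) (homogeneous matrix [[1, 0, -3], [0, 1, -5], [0, 0, 1]]):
x' = -1 + -3 = -4
y' = -5 + -5 = -10
Result: (-4, -10)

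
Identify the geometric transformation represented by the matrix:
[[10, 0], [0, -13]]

This matrix represents: non-uniform scaling by sx = 10, sy = -13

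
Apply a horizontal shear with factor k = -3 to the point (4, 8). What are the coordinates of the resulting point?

Shear matrix for horizontal shear with factor k = -3:
[[1, -3], [0, 1]]
Result: (4, 8) → (-20, 8)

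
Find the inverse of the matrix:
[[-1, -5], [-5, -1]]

For [[a,b],[c,d]], inverse = (1/det)·[[d,-b],[-c,a]]
det = (-1)(-1) - (-5)(-5) = 1 - 25 = -24
Inverse = (1/-24)·[[-1, 5], [5, -1]]
= [[1/24, -5/24], [-5/24, 1/24]]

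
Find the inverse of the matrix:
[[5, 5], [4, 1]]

For [[a,b],[c,d]], inverse = (1/det)·[[d,-b],[-c,a]]
det = (5)(1) - (5)(4) = 5 - 20 = -15
Inverse = (1/-15)·[[1, -5], [-4, 5]]
= [[-1/15, 1/3], [4/15, -1/3]]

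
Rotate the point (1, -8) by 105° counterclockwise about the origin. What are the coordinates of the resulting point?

Rotation matrix for 105°: [[cos 105°, -sin 105°], [sin 105°, cos 105°]] ≈ [[-0.258819, -0.965926], [0.965926, -0.258819]]
[[-0.258819, -0.965926], [0.965926, -0.258819]] × [1, -8]ᵀ ≈ [7.4686, 3.0365]ᵀ
Result: (7.4686, 3.0365)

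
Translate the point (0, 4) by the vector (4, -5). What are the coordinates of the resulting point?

Translation by (4, -5) (homogeneous matrix [[1, 0, 4], [0, 1, -5], [0, 0, 1]]):
x' = 0 + 4 = 4
y' = 4 + -5 = -1
Result: (4, -1)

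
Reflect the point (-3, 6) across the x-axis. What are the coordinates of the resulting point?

Reflection across x-axis: (-3, 6) → (-3, -6)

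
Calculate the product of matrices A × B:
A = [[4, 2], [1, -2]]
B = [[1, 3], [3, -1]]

Matrix multiplication:
C[0][0] = 4×1 + 2×3 = 10
C[0][1] = 4×3 + 2×-1 = 10
C[1][0] = 1×1 + -2×3 = -5
C[1][1] = 1×3 + -2×-1 = 5
Result: [[10, 10], [-5, 5]]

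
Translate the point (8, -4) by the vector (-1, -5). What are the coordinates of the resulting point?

Translation by (-1, -5) (homogeneous matrix [[1, 0, -1], [0, 1, -5], [0, 0, 1]]):
x' = 8 + -1 = 7
y' = -4 + -5 = -9
Result: (7, -9)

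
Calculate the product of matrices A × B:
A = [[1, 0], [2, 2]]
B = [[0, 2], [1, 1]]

Matrix multiplication:
C[0][0] = 1×0 + 0×1 = 0
C[0][1] = 1×2 + 0×1 = 2
C[1][0] = 2×0 + 2×1 = 2
C[1][1] = 2×2 + 2×1 = 6
Result: [[0, 2], [2, 6]]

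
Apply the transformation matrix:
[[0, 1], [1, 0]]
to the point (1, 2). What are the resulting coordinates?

Matrix multiplication:
[[0, 1], [1, 0]] × [1, 2]ᵀ
= [(0)(1) + (1)(2), (1)(1) + (0)(2)]ᵀ
= [2, 1]ᵀ
Result: (2, 1)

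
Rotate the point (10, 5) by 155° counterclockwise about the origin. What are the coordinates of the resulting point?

Rotation matrix for 155°: [[cos 155°, -sin 155°], [sin 155°, cos 155°]] ≈ [[-0.906308, -0.422618], [0.422618, -0.906308]]
[[-0.906308, -0.422618], [0.422618, -0.906308]] × [10, 5]ᵀ ≈ [-11.1762, -0.3054]ᵀ
Result: (-11.1762, -0.3054)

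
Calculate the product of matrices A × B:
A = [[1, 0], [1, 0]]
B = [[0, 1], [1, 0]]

Matrix multiplication:
C[0][0] = 1×0 + 0×1 = 0
C[0][1] = 1×1 + 0×0 = 1
C[1][0] = 1×0 + 0×1 = 0
C[1][1] = 1×1 + 0×0 = 1
Result: [[0, 1], [0, 1]]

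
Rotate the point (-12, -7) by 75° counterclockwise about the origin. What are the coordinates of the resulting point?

Rotation matrix for 75°: [[cos 75°, -sin 75°], [sin 75°, cos 75°]] ≈ [[0.258819, -0.965926], [0.965926, 0.258819]]
[[0.258819, -0.965926], [0.965926, 0.258819]] × [-12, -7]ᵀ ≈ [3.6557, -13.4028]ᵀ
Result: (3.6557, -13.4028)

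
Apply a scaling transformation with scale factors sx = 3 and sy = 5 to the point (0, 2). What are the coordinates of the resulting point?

Scaling matrix:
[[3, 0], [0, 5]]
Result: (0 × 3, 2 × 5) = (0, 10)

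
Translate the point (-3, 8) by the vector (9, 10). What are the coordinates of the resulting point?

Translation by (9, 10) (homogeneous matrix [[1, 0, 9], [0, 1, 10], [0, 0, 1]]):
x' = -3 + 9 = 6
y' = 8 + 10 = 18
Result: (6, 18)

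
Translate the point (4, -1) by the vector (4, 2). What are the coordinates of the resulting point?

Translation by (4, 2) (homogeneous matrix [[1, 0, 4], [0, 1, 2], [0, 0, 1]]):
x' = 4 + 4 = 8
y' = -1 + 2 = 1
Result: (8, 1)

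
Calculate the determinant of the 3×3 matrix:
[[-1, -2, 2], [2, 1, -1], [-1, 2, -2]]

Expansion along first row:
det = -1·det([[1,-1],[2,-2]]) - -2·det([[2,-1],[-1,-2]]) + 2·det([[2,1],[-1,2]])
    = -1·(1·-2 - -1·2) - -2·(2·-2 - -1·-1) + 2·(2·2 - 1·-1)
    = -1·0 - -2·-5 + 2·5
    = 0 + -10 + 10 = 0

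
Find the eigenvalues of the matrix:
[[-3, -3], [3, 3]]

Characteristic equation: det(A - λI) = 0
λ² - (trace)λ + (det) = 0
trace = -3 + 3 = 0, det = (-3)(3) - (-3)(3) = 0
λ² - (0)λ + (0) = 0
λ = (0 ± √((0)² - 4·(0))) / 2 = (0 ± √0) / 2
Solving: λ = 0, 0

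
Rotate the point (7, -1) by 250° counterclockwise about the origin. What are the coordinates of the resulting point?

Rotation matrix for 250°: [[cos 250°, -sin 250°], [sin 250°, cos 250°]] ≈ [[-0.342020, 0.939693], [-0.939693, -0.342020]]
[[-0.342020, 0.939693], [-0.939693, -0.342020]] × [7, -1]ᵀ ≈ [-3.3338, -6.2358]ᵀ
Result: (-3.3338, -6.2358)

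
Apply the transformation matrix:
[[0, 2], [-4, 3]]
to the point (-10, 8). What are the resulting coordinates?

Matrix multiplication:
[[0, 2], [-4, 3]] × [-10, 8]ᵀ
= [(0)(-10) + (2)(8), (-4)(-10) + (3)(8)]ᵀ
= [16, 64]ᵀ
Result: (16, 64)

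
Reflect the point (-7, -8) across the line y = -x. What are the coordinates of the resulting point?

Reflection across line y = -x: (-7, -8) → (8, 7)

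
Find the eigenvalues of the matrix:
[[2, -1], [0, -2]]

Characteristic equation: det(A - λI) = 0
λ² - (trace)λ + (det) = 0
trace = 2 + -2 = 0, det = (2)(-2) - (-1)(0) = -4
λ² - (0)λ + (-4) = 0
λ = (0 ± √((0)² - 4·(-4))) / 2 = (0 ± √16) / 2
Solving: λ = -2, 2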